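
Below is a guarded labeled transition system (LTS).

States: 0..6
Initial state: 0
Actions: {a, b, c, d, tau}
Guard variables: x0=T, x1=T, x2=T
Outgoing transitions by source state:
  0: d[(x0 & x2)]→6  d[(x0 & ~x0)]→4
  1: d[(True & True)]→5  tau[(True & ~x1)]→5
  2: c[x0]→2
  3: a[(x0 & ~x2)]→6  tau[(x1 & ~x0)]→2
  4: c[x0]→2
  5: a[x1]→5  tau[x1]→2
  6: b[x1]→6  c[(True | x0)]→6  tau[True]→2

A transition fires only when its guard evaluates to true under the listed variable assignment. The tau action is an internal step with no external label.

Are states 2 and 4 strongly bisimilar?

Refine partition for ~:
  round 0: {{0,1,2,3,4,5,6}}
  round 1: {{0,1},{2,4},{3},{5},{6}}
  round 2: {{0},{1},{2,4},{3},{5},{6}}
6 equivalence class(es) (converged in 3)
[2]={2,4}  [4]={2,4}

Answer: BISIMILAR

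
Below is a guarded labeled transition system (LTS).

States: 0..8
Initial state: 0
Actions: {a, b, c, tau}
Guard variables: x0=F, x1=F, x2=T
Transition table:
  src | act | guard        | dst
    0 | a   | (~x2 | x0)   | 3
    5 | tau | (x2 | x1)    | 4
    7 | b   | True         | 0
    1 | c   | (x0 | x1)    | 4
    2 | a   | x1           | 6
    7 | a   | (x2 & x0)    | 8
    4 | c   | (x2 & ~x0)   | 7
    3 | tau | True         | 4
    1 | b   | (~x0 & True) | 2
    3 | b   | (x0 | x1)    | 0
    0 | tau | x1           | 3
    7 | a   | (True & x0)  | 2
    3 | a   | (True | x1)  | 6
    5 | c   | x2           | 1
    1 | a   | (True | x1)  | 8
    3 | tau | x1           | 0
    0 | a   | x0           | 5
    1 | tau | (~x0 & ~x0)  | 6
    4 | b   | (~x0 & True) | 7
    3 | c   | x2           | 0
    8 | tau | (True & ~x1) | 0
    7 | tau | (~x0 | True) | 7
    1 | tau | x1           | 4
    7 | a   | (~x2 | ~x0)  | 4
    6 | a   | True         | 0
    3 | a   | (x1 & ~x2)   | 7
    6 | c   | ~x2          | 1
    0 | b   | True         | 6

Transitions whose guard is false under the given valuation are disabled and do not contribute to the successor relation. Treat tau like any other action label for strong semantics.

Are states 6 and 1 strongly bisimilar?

Answer: NOT BISIMILAR

Analysis:
Bisimulation quotient by refinement:
  π0 = {{0,1,2,3,4,5,6,7,8}}
  π1 = {{0},{1,7},{2},{3},{4},{5},{6},{8}}
  π2 = {{0},{1},{2},{3},{4},{5},{6},{7},{8}}
9 equivalence class(es) (converged in 3)
class of 6: {6}; class of 1: {1}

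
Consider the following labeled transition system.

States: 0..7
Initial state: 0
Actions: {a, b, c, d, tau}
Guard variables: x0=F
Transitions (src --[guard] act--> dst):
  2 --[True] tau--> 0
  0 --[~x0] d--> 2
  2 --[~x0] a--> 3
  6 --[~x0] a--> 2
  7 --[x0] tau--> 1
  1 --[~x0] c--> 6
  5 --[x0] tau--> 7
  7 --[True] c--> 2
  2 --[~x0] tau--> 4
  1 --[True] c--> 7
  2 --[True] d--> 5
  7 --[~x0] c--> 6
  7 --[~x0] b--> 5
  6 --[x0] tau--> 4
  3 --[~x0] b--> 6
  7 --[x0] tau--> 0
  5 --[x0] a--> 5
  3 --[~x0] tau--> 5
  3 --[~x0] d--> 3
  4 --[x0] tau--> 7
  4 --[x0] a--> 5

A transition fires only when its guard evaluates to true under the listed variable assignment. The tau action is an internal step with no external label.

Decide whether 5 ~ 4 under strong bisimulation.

Refine partition for ~:
  round 0: {{0,1,2,3,4,5,6,7}}
  round 1: {{0},{1},{2},{3},{4,5},{6},{7}}
stable after 2 split(s): 7 block(s)
class of 5: {4,5}; class of 4: {4,5}

Answer: BISIMILAR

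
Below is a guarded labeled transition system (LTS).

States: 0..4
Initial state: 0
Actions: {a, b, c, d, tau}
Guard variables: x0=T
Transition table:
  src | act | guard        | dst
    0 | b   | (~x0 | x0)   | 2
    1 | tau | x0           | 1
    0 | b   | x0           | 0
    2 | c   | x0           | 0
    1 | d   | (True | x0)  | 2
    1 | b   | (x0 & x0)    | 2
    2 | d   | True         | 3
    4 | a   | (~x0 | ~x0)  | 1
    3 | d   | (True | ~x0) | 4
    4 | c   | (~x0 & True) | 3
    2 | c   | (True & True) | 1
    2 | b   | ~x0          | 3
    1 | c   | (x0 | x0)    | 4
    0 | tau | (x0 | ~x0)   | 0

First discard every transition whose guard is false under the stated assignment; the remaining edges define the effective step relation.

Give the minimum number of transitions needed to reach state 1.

Answer: 2

Analysis:
BFS to 1:
  L0 = {0}
  L1 = {2}
  L2 = {1,3}
depth(1)=2, e.g. b·c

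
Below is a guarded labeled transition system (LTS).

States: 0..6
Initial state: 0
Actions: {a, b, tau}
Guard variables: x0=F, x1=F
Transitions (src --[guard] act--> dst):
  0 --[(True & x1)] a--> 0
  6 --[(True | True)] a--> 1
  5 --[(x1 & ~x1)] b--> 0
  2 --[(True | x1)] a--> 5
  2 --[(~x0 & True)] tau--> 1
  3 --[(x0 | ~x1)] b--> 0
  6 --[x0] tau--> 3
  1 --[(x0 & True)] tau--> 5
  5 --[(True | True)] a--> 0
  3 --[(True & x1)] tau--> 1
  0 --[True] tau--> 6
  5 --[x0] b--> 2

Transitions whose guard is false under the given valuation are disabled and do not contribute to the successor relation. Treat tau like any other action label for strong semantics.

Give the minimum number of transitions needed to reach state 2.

Layered search for 2:
  Layer 0: {0}
  Layer 1: {6}
  Layer 2: {1}
2 never appears.

Answer: UNREACHABLE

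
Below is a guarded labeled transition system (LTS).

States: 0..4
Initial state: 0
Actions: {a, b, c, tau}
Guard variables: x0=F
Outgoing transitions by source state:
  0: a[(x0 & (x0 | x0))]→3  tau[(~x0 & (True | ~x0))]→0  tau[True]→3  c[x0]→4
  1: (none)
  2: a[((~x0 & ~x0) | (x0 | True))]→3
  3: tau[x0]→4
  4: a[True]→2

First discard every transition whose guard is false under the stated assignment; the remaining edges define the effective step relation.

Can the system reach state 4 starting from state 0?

Guard filter leaves 4 enabled edge(s).
depth 0: {0}
depth 1: {3}  total {0,3}
Reach set: {0,3}

Answer: UNREACHABLE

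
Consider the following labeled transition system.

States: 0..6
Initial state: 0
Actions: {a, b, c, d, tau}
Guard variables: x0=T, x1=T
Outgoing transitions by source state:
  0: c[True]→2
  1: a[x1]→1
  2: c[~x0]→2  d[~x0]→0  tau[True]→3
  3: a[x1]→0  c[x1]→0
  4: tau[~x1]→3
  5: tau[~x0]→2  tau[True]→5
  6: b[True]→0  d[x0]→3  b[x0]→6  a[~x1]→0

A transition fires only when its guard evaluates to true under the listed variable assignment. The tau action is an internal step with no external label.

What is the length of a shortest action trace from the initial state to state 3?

Answer: 2

Trace:
Layered search for 3:
  L0 = {0}
  L1 = {2}
  L2 = {3}
depth(3)=2, e.g. c·tau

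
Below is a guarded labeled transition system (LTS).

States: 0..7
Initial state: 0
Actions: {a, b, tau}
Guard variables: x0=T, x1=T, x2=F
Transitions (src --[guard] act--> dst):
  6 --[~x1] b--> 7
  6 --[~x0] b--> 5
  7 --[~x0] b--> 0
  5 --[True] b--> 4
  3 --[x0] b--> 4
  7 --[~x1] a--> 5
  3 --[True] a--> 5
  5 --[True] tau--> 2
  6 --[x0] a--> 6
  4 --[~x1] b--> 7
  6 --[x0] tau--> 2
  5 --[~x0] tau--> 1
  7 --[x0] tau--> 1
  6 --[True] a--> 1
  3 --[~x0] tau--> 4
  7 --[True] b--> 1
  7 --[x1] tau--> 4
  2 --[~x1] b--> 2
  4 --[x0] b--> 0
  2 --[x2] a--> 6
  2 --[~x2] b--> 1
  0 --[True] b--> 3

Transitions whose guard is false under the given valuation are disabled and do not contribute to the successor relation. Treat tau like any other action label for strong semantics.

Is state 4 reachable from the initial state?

Answer: REACHABLE

Analysis:
13 transition(s) survive guard evaluation.
Layer 0: {0}
Layer 1: {3}  cumulative {0,3}
Layer 2: {4,5}  cumulative {0,3,4,5}
Layer 3: {2}  cumulative {0,2,3,4,5}
Layer 4: {1}  cumulative {0,1,2,3,4,5}
Reach set: {0,1,2,3,4,5}
trace reaching 4: b·b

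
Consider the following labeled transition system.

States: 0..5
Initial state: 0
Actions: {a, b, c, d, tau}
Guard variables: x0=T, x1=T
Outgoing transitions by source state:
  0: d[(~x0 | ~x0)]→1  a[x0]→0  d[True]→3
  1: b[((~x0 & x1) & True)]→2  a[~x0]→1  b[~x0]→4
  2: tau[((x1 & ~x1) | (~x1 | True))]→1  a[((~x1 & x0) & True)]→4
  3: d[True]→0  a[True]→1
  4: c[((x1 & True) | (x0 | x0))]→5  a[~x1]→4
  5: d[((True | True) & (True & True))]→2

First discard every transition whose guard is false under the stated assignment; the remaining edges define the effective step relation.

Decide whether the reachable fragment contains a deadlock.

Reachable = {0,1,3}
  0: a→0  d→3  [deg 2]
  1: ∅  [STUCK]
  3: a→1  d→0  [deg 2]
Path to 1: d·a

Answer: DEADLOCK at state 1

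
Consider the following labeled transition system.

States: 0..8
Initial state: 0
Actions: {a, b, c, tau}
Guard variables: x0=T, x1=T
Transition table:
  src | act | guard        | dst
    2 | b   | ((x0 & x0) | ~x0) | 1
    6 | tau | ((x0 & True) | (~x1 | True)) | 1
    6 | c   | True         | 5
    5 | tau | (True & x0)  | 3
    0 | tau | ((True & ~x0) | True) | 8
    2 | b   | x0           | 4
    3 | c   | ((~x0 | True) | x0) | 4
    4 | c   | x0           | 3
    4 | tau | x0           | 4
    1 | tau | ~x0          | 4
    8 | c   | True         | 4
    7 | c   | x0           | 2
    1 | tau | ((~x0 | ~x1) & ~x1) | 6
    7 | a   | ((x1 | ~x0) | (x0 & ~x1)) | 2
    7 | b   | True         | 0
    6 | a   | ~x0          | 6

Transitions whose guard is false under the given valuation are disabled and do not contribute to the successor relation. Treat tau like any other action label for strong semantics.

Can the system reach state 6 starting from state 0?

Answer: UNREACHABLE

Working:
13 transition(s) survive guard evaluation.
depth 0: {0}
depth 1: {8}  total {0,8}
depth 2: {4}  total {0,4,8}
depth 3: {3}  total {0,3,4,8}
Reachable = {0,3,4,8}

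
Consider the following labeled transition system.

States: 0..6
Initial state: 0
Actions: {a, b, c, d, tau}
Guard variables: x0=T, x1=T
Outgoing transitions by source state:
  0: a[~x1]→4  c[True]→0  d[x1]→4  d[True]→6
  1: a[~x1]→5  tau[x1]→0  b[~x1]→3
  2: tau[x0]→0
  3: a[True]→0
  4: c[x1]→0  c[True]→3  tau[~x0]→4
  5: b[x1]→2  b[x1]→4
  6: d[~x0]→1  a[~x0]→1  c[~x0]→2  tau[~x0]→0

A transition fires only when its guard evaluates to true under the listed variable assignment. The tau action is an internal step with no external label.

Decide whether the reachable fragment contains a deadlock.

R = {0,3,4,6}
  0: c→0  d→4  d→6  [3 out]
  3: a→0  [1 out]
  4: c→0  c→3  [2 out]
  6: ∅  [STUCK]
trace reaching 6: d

Answer: DEADLOCK at state 6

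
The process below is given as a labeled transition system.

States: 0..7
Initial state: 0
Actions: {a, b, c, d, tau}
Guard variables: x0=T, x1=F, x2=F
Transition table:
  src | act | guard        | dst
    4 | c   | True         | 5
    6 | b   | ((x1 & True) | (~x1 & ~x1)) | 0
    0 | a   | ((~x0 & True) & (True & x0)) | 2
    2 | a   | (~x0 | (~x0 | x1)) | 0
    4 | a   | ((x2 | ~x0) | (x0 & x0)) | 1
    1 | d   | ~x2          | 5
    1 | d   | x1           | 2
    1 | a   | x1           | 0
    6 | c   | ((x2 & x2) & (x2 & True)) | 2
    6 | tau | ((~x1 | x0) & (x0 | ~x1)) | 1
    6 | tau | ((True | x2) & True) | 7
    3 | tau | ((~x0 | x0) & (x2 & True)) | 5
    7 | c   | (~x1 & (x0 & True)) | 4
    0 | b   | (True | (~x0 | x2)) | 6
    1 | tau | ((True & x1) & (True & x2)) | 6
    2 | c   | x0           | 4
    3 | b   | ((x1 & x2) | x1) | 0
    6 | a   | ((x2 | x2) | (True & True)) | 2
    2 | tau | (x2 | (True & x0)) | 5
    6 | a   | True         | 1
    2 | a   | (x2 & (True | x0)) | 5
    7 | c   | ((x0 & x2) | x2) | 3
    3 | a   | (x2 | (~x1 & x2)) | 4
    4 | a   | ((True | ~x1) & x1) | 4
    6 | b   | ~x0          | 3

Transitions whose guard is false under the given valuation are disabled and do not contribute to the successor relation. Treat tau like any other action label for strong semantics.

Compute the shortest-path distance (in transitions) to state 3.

Layered search for 3:
  depth 0: {0}
  depth 1: {6}
  depth 2: {1,2,7}
  depth 3: {4,5}
3 never appears.

Answer: UNREACHABLE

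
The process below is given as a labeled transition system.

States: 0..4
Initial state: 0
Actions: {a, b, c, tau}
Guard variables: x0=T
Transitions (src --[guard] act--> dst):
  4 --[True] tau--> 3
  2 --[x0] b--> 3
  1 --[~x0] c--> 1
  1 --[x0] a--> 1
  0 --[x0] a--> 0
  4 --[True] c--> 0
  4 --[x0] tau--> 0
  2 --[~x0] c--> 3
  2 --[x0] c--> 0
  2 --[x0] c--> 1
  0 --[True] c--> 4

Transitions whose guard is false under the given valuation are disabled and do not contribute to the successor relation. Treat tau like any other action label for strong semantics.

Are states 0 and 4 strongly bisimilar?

Answer: NOT BISIMILAR

Working:
Bisimulation quotient by refinement:
  P[0] = {{0,1,2,3,4}}
  P[1] = {{0},{1},{2},{3},{4}}
Fixed point at round 2; 5 class(es).
0∈{0}, 4∈{4}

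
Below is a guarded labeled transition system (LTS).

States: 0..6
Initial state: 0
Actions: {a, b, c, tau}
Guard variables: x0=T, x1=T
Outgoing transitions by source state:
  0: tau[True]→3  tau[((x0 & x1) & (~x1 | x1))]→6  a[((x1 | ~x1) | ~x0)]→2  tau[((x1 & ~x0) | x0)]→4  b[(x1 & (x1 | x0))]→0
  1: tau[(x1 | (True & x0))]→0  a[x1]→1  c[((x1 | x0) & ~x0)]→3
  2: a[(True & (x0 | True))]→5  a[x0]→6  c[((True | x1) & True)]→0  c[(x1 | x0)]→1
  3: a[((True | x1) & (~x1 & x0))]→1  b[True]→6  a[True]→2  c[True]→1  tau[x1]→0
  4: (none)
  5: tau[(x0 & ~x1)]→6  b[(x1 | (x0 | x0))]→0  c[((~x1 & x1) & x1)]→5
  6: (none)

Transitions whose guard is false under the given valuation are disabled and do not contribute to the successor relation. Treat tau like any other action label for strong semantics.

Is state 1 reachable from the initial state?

After dropping false guards: 16 live edges.
Layer 0: {0}
Layer 1: {2,3,4,6}  total {0,2,3,4,6}
Layer 2: {1,5}  total {0,1,2,3,4,5,6}
Reachable = {0,1,2,3,4,5,6}
witness 1: tau·c

Answer: REACHABLE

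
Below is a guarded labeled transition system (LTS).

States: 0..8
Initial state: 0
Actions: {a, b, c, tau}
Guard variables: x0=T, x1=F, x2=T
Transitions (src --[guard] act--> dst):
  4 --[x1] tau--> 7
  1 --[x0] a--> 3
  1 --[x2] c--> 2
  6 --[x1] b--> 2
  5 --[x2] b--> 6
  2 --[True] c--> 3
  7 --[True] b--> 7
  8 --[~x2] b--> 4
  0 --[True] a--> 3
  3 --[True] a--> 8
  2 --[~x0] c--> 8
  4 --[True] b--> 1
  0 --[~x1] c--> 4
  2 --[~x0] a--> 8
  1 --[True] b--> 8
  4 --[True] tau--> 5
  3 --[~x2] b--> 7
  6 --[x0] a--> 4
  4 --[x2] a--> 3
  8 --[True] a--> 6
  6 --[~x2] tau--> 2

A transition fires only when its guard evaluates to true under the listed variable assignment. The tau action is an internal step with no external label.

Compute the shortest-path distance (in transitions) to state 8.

Layered search for 8:
  L0 = {0}
  L1 = {3,4}
  L2 = {1,5,8}
first hit 8 at d=2 via a·a

Answer: 2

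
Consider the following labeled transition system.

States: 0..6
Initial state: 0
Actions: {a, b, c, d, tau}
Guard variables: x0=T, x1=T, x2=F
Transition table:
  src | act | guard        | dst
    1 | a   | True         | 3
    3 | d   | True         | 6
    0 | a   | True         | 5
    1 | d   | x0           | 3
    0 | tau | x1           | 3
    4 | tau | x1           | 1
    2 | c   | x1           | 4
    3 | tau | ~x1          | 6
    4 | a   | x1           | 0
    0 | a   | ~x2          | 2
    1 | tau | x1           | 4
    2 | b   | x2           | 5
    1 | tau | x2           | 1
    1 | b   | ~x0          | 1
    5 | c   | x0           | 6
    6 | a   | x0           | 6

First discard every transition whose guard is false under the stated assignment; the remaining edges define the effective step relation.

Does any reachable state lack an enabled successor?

Answer: DEADLOCK-FREE

Analysis:
R = {0,1,2,3,4,5,6}
  0: a→2  a→5  tau→3  [3 exit(s)]
  1: a→3  d→3  tau→4  [3 exit(s)]
  2: c→4  [1 exit(s)]
  3: d→6  [1 exit(s)]
  4: a→0  tau→1  [2 exit(s)]
  5: c→6  [1 exit(s)]
  6: a→6  [1 exit(s)]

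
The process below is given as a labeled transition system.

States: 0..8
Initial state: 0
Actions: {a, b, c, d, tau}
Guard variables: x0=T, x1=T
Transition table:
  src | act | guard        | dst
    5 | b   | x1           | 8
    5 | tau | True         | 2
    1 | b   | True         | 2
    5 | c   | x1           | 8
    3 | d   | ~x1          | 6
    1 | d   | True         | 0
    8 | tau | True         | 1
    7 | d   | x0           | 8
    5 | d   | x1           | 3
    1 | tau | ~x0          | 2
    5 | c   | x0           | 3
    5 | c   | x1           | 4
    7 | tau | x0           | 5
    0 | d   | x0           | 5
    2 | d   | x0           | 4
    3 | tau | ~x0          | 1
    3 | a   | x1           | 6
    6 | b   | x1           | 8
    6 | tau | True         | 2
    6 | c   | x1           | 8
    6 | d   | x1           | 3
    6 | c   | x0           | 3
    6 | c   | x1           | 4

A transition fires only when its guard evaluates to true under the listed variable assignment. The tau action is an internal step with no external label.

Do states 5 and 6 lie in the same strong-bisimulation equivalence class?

Refine partition for ~:
  round 0: {{0,1,2,3,4,5,6,7,8}}
  round 1: {{0,2},{1},{3},{4},{5,6},{7},{8}}
  round 2: {{0},{1},{2},{3},{4},{5,6},{7},{8}}
8 equivalence class(es) (converged in 3)
[5]={5,6}  [6]={5,6}

Answer: BISIMILAR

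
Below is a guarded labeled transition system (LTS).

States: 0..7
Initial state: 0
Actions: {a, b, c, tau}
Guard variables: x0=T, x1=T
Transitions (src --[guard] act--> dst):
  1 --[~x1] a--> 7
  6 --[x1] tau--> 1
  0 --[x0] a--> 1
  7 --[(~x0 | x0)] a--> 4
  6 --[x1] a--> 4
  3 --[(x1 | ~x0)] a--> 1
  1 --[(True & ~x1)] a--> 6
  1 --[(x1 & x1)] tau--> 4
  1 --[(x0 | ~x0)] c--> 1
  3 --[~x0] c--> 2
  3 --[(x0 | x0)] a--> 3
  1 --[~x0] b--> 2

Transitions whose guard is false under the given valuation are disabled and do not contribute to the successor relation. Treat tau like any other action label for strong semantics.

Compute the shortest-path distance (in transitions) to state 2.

BFS to 2:
  L0 = {0}
  L1 = {1}
  L2 = {4}
2 never appears.

Answer: UNREACHABLE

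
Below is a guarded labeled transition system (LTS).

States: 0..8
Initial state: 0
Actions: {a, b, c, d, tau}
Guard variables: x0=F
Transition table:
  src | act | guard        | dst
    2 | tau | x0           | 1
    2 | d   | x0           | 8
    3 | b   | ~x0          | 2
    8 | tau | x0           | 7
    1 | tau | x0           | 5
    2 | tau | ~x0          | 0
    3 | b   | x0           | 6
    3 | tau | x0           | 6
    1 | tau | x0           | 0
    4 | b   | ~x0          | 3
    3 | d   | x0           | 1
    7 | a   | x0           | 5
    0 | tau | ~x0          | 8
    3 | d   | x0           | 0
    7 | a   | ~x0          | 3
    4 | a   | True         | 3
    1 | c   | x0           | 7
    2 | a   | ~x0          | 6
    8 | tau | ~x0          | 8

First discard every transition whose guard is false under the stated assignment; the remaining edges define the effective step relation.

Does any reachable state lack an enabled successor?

Answer: DEADLOCK-FREE

Working:
R = {0,8}
  0: tau→8  [1 exit(s)]
  8: tau→8  [1 exit(s)]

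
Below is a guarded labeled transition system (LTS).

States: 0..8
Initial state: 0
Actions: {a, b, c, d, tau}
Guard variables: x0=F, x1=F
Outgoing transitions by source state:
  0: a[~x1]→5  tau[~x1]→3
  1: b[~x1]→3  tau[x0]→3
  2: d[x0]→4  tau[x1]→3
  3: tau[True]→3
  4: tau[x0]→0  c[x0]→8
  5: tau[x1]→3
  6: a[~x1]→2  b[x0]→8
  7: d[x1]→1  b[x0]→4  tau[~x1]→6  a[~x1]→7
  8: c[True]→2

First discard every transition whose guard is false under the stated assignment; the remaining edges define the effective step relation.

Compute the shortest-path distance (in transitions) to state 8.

BFS to 8:
  Layer 0: {0}
  Layer 1: {3,5}
8 never appears.

Answer: UNREACHABLE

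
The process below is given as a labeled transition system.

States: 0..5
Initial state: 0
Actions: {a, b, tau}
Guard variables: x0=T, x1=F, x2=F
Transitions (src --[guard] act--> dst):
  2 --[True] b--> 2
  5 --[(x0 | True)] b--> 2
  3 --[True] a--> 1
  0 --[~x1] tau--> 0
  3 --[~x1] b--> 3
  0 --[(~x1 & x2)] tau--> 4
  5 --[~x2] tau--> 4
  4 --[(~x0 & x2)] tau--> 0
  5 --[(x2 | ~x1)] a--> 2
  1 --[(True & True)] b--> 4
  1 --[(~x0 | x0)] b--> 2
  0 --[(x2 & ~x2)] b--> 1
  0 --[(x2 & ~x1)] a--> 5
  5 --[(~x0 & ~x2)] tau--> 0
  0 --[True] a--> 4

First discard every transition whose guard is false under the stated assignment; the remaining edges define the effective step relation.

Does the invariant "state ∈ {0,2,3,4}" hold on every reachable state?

Answer: INVARIANT HOLDS

Trace:
Safe = {0,2,3,4}
R = {0,4}
  0: ok
  4: ok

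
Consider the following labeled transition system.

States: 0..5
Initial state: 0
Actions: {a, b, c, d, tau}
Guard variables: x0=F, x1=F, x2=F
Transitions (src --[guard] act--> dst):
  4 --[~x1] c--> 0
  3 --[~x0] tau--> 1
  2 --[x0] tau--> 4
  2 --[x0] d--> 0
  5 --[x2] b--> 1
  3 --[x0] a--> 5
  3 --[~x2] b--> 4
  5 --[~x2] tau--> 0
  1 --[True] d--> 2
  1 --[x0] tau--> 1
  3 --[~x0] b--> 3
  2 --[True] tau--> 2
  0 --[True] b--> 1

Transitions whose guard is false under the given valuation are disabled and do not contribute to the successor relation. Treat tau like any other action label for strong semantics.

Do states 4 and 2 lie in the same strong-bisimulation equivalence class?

Answer: NOT BISIMILAR

Working:
Bisimulation quotient by refinement:
  P[0] = {{0,1,2,3,4,5}}
  P[1] = {{0},{1},{2,5},{3},{4}}
  P[2] = {{0},{1},{2},{3},{4},{5}}
Fixed point at round 3; 6 class(es).
class of 4: {4}; class of 2: {2}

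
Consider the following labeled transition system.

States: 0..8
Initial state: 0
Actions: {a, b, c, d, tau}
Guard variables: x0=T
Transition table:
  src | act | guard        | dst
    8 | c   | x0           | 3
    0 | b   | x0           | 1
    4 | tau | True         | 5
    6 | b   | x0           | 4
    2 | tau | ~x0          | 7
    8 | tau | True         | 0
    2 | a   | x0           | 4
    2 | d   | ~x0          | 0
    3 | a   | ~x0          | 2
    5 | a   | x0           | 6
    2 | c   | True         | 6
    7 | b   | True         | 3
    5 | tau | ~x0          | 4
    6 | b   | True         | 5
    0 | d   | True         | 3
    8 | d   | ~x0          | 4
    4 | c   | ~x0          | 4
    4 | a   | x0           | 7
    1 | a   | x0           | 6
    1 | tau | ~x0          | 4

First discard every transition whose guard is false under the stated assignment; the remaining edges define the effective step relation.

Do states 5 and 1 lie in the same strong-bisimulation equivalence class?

Compute ~ classes (split until stable):
  P[0] = {{0,1,2,3,4,5,6,7,8}}
  P[1] = {{0},{1,5},{2},{3},{4},{6,7},{8}}
  P[2] = {{0},{1,5},{2},{3},{4},{6},{7},{8}}
stable after 3 split(s): 8 block(s)
class of 5: {1,5}; class of 1: {1,5}

Answer: BISIMILAR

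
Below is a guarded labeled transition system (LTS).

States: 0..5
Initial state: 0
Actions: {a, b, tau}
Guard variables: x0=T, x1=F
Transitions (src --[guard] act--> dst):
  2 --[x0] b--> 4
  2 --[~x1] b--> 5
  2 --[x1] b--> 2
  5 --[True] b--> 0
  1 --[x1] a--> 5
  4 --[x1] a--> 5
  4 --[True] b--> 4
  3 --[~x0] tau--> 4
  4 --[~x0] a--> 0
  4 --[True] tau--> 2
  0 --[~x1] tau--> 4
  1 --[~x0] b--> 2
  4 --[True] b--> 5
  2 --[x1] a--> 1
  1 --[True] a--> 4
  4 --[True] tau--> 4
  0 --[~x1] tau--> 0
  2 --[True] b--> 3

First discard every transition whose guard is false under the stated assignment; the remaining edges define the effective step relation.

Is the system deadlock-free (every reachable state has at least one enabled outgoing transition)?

Answer: DEADLOCK at state 3

Working:
R = {0,2,3,4,5}
  0: tau→0  tau→4  [deg 2]
  2: b→3  b→4  b→5  [deg 3]
  3: ∅  [STUCK]
  4: b→4  b→5  tau→2  tau→4  [deg 4]
  5: b→0  [deg 1]
Path to 3: tau·tau·b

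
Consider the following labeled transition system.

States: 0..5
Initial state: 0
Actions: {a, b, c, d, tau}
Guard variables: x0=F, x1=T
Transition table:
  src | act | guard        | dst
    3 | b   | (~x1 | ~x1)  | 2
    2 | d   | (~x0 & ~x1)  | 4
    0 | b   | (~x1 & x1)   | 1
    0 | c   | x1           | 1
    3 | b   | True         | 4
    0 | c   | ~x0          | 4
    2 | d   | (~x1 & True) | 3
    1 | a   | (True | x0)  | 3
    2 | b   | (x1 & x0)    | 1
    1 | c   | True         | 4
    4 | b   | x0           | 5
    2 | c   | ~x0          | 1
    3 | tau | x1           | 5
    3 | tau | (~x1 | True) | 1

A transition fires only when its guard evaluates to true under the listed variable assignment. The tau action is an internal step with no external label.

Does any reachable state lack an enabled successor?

Reach set: {0,1,3,4,5}
  0: c→1  c→4  [2 out]
  1: a→3  c→4  [2 out]
  3: b→4  tau→1  tau→5  [3 out]
  4: ∅  [no exit]
  5: ∅  [no exit]
Path to 4: c

Answer: DEADLOCK at state 4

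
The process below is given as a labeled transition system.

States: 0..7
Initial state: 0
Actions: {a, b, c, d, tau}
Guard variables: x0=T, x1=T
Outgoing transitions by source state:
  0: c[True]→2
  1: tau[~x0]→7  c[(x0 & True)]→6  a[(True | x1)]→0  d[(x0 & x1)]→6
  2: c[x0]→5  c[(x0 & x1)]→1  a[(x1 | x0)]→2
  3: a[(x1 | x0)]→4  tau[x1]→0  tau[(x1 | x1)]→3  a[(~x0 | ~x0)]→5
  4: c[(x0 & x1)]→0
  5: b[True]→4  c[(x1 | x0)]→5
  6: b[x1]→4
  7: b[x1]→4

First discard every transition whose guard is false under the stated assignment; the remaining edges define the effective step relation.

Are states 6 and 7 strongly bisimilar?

Answer: BISIMILAR

Analysis:
Refine partition for ~:
  round 0: {{0,1,2,3,4,5,6,7}}
  round 1: {{0,4},{1},{2},{3},{5},{6,7}}
  round 2: {{0},{1},{2},{3},{4},{5},{6,7}}
Fixed point at round 3; 7 class(es).
[6]={6,7}  [7]={6,7}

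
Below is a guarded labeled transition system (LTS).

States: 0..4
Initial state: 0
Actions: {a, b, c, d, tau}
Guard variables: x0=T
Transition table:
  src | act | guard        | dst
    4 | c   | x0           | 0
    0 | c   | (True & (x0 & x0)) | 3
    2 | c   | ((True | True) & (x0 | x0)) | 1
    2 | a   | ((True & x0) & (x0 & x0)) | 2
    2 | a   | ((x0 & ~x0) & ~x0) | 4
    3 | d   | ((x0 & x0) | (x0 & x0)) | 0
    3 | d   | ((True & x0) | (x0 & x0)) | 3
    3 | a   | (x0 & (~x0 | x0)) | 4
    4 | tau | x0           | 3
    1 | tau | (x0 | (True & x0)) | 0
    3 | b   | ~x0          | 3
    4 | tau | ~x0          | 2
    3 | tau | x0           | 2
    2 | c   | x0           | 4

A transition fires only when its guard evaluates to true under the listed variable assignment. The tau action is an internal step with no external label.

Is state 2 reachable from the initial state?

Guard filter leaves 11 enabled edge(s).
L0 = {0}
L1 = {3}  total {0,3}
L2 = {2,4}  total {0,2,3,4}
L3 = {1}  total {0,1,2,3,4}
Reach set: {0,1,2,3,4}
trace reaching 2: c·tau

Answer: REACHABLE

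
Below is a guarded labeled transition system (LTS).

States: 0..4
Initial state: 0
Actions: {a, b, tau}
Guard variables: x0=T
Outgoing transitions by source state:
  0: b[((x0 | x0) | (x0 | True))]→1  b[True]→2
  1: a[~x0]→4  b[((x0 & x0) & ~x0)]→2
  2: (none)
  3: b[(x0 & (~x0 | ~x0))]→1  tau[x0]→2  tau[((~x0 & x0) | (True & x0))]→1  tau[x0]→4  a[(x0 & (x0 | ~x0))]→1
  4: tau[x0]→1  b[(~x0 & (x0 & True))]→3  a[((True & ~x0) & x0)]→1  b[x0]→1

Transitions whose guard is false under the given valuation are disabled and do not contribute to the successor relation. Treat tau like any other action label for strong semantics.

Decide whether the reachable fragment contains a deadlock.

Reach set: {0,1,2}
  0: b→1  b→2  [2 out]
  1: ∅  [no exit]
  2: ∅  [no exit]
trace reaching 1: b

Answer: DEADLOCK at state 1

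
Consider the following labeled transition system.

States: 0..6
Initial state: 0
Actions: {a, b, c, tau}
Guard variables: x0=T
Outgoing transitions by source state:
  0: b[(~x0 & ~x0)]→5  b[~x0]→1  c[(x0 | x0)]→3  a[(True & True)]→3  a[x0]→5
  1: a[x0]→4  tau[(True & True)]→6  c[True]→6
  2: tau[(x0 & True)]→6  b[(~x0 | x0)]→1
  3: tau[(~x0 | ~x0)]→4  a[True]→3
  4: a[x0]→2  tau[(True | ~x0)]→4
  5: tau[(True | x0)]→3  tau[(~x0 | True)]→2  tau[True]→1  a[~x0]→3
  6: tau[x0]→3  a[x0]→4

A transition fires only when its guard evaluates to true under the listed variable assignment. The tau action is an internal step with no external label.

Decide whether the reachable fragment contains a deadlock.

Answer: DEADLOCK-FREE

Working:
Reachable = {0,1,2,3,4,5,6}
  0: a→3  a→5  c→3  [3 out]
  1: a→4  c→6  tau→6  [3 out]
  2: b→1  tau→6  [2 out]
  3: a→3  [1 out]
  4: a→2  tau→4  [2 out]
  5: tau→1  tau→2  tau→3  [3 out]
  6: a→4  tau→3  [2 out]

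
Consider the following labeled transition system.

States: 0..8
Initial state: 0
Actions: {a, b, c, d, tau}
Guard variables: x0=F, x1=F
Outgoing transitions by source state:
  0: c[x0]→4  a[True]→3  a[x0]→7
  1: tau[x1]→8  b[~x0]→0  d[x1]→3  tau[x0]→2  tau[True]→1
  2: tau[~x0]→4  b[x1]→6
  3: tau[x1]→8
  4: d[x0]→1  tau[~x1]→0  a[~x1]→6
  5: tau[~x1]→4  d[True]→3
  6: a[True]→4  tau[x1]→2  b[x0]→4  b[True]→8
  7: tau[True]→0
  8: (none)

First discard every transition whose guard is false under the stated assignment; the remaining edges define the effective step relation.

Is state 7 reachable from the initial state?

Answer: UNREACHABLE

Analysis:
11 transition(s) survive guard evaluation.
Layer 0: {0}
Layer 1: {3}  cumulative {0,3}
Reach set: {0,3}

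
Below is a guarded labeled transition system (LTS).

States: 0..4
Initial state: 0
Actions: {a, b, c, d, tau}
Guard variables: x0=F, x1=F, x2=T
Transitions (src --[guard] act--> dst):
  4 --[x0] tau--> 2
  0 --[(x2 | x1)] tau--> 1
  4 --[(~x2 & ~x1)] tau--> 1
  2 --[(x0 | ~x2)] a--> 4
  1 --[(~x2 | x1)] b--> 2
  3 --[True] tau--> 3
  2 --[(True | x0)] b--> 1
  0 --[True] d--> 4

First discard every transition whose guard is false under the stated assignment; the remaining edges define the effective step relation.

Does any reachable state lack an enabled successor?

Reach set: {0,1,4}
  0: d→4  tau→1  [2 exit(s)]
  1: ∅  [deadlock]
  4: ∅  [deadlock]
Path to 1: tau

Answer: DEADLOCK at state 1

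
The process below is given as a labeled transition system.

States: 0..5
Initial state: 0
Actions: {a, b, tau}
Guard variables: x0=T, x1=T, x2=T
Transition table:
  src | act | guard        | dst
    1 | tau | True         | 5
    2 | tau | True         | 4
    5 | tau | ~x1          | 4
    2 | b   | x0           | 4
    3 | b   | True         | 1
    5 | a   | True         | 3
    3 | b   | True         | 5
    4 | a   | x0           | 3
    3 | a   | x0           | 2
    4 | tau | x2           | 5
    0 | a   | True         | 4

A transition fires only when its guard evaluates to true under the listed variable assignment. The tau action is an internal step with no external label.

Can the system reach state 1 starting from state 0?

Answer: REACHABLE

Analysis:
After dropping false guards: 10 live edges.
Layer 0: {0}
Layer 1: {4}  now seen {0,4}
Layer 2: {3,5}  now seen {0,3,4,5}
Layer 3: {1,2}  now seen {0,1,2,3,4,5}
Reachable = {0,1,2,3,4,5}
trace reaching 1: a·a·b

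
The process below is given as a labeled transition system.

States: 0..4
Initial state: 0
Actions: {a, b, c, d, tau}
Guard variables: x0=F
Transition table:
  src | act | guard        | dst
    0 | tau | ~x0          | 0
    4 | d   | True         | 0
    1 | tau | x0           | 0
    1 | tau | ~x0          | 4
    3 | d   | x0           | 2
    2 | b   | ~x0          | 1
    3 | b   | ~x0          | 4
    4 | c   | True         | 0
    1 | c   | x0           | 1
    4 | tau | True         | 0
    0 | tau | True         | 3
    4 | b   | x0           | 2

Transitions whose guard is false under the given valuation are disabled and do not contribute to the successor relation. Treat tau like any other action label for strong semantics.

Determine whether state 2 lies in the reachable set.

Answer: UNREACHABLE

Working:
8 transition(s) survive guard evaluation.
depth 0: {0}
depth 1: {3}  now seen {0,3}
depth 2: {4}  now seen {0,3,4}
R = {0,3,4}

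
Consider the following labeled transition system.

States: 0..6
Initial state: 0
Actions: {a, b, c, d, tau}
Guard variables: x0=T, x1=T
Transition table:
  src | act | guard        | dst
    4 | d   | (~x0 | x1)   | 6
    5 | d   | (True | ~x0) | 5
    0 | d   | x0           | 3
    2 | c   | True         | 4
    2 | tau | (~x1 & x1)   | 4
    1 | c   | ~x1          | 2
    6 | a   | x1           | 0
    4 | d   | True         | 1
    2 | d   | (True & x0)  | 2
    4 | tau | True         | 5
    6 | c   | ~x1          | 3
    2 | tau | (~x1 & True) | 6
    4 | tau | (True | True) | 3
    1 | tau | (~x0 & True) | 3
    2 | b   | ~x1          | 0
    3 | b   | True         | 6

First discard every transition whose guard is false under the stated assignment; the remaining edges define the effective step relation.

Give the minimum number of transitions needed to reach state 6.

Answer: 2

Trace:
Breadth-first toward 6:
  Layer 0: {0}
  Layer 1: {3}
  Layer 2: {6}
first hit 6 at d=2 via d·b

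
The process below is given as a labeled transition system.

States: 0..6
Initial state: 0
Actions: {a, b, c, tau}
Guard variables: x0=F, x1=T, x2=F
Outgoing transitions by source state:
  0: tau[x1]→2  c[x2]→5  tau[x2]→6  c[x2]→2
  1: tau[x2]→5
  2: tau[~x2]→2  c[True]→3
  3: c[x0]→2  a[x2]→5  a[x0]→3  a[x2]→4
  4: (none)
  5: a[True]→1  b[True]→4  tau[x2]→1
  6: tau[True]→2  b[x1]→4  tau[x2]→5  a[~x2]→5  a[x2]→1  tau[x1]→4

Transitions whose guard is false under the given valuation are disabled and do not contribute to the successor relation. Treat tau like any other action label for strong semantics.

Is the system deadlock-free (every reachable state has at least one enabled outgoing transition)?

Answer: DEADLOCK at state 3

Trace:
R = {0,2,3}
  0: tau→2  [1 exit(s)]
  2: c→3  tau→2  [2 exit(s)]
  3: ∅  [deadlock]
witness 3: tau·c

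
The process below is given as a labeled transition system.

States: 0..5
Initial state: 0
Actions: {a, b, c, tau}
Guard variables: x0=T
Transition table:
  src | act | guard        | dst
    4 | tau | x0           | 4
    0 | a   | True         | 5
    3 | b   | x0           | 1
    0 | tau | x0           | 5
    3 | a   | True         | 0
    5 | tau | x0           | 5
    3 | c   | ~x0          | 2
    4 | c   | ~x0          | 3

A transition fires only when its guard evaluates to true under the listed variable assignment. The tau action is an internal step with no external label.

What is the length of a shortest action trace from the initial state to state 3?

Answer: UNREACHABLE

Trace:
Layered search for 3:
  Layer 0: {0}
  Layer 1: {5}
3 never appears.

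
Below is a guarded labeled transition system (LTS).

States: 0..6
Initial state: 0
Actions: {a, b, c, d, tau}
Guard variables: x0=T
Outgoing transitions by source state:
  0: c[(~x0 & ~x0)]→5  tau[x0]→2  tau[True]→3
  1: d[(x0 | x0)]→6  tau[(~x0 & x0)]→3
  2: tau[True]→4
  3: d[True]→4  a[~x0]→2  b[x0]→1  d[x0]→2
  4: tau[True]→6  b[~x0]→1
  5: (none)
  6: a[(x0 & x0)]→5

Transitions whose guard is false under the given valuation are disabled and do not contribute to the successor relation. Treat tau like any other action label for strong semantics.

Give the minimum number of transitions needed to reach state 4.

Layered search for 4:
  L0 = {0}
  L1 = {2,3}
  L2 = {1,4}
depth(4)=2, e.g. tau·tau

Answer: 2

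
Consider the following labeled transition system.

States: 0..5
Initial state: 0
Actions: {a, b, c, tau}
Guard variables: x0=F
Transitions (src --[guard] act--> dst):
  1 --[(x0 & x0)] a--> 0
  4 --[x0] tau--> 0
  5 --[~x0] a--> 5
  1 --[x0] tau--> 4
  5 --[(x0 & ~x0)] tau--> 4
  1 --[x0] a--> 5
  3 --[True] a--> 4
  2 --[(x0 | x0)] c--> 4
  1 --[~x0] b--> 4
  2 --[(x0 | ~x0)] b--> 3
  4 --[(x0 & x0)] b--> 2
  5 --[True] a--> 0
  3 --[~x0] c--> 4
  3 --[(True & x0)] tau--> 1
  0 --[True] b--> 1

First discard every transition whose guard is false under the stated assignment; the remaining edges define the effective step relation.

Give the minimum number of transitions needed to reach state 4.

Breadth-first toward 4:
  L0 = {0}
  L1 = {1}
  L2 = {4}
first hit 4 at d=2 via b·b

Answer: 2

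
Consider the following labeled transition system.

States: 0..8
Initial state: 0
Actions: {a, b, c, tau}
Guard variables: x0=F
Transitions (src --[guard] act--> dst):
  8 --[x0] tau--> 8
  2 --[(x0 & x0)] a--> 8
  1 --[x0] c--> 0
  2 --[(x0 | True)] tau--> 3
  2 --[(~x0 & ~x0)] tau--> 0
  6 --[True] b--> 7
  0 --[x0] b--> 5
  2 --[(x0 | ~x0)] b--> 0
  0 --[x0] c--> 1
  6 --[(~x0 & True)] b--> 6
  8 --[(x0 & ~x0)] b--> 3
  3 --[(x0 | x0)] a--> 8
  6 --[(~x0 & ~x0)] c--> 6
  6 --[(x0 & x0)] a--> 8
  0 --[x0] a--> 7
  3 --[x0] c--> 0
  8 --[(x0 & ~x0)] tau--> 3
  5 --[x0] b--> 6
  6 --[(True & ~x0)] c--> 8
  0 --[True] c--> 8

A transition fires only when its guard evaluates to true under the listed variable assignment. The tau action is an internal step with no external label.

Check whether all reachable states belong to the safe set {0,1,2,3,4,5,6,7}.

Answer: INVARIANT VIOLATED at state 8

Analysis:
Inv-set: {0,1,2,3,4,5,6,7}
R = {0,8}
  0: safe
  8: outside
counterexample path to 8: c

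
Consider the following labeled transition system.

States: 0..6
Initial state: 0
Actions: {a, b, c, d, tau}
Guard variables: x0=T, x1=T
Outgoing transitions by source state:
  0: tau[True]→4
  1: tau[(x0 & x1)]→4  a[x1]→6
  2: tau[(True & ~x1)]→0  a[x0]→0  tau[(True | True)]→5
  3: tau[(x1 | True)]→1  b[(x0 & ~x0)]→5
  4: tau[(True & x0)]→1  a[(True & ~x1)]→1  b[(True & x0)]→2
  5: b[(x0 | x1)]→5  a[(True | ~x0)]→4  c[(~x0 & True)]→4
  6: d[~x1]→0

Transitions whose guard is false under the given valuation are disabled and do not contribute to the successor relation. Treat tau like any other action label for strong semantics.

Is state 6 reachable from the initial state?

Guard filter leaves 10 enabled edge(s).
depth 0: {0}
depth 1: {4}  cumulative {0,4}
depth 2: {1,2}  cumulative {0,1,2,4}
depth 3: {5,6}  cumulative {0,1,2,4,5,6}
R = {0,1,2,4,5,6}
witness 6: tau·tau·a

Answer: REACHABLE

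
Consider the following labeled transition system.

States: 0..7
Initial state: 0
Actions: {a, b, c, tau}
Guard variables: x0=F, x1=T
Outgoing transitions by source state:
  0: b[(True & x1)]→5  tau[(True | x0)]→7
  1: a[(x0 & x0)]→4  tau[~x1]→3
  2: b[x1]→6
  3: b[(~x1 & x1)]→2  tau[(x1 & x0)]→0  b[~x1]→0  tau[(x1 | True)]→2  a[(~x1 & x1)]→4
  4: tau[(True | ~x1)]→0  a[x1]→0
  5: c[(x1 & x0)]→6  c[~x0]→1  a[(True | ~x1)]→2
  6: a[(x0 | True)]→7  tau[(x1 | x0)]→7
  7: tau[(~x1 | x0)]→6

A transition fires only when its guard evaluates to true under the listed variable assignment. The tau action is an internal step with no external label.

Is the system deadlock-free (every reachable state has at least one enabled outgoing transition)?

Answer: DEADLOCK at state 1

Analysis:
Reach set: {0,1,2,5,6,7}
  0: b→5  tau→7  [2 out]
  1: ∅  [STUCK]
  2: b→6  [1 out]
  5: a→2  c→1  [2 out]
  6: a→7  tau→7  [2 out]
  7: ∅  [STUCK]
Path to 1: b·c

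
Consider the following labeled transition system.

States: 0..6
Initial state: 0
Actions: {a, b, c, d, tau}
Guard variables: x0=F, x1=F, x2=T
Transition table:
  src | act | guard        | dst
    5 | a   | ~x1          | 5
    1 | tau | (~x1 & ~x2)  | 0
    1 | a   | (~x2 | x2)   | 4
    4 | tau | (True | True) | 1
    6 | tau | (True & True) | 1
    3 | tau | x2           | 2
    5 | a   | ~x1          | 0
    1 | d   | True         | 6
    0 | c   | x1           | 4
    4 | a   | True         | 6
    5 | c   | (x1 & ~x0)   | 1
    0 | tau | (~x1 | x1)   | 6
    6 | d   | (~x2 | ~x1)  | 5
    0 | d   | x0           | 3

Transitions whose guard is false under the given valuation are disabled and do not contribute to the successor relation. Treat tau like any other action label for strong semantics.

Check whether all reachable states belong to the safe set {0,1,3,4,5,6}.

Answer: INVARIANT HOLDS

Working:
Inv-set: {0,1,3,4,5,6}
Reach set: {0,1,4,5,6}
  0: safe
  1: safe
  4: safe
  5: safe
  6: safe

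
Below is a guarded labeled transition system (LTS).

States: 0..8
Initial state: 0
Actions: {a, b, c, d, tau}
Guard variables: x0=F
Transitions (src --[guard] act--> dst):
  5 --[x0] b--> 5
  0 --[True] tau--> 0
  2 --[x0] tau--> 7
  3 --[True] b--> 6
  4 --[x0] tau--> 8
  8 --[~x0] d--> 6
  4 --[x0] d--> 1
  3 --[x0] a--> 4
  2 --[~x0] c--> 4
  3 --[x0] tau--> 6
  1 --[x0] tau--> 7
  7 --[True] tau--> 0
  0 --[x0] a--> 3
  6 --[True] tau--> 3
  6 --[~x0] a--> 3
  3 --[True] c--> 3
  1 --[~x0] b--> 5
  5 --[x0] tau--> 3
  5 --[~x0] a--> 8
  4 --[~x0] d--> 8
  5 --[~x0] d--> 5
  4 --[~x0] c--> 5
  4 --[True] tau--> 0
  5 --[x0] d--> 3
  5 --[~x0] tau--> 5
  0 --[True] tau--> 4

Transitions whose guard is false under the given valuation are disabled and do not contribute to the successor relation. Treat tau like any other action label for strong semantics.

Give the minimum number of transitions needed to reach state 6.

Layered search for 6:
  depth 0: {0}
  depth 1: {4}
  depth 2: {5,8}
  depth 3: {6}
first hit 6 at d=3 via tau·d·d

Answer: 3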